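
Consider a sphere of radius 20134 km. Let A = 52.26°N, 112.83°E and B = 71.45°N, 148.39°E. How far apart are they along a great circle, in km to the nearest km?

In radians: φ₁ = 0.9121, φ₂ = 1.2470, Δλ = 35.560° = 0.6206 rad.
Haversine: a = sin²(Δφ/2) + cos φ₁ cos φ₂ sin²(Δλ/2) = 0.0278 + (0.6121)(0.3181)(0.0932) = 0.04594.
Central angle c = 2·arcsin(√a) = 0.43203 rad.
Distance = R·c = 20134 × 0.4320 ≈ 8698 km.

8698 km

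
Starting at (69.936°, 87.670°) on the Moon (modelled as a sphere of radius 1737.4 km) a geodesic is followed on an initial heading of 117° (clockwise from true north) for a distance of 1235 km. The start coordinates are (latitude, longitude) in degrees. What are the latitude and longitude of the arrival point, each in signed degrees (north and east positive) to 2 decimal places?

37.60°, 134.88°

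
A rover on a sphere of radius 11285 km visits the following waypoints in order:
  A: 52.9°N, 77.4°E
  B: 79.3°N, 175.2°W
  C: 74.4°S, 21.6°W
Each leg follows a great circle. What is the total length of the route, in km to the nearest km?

42102 km

Leg A→B: central angle 0.7224 rad, distance 8152.2 km.
Leg B→C: central angle 3.0084 rad, distance 33949.4 km.
Total: 8152.2 + 33949.4 ≈ 42102 km.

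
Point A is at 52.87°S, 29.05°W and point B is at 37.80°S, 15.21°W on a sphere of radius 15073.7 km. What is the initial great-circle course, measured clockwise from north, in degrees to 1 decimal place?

38.0°

Δλ = 13.840° = 0.2416 rad.
y = sin Δλ · cos φ₂ = (0.2392)(0.7902) = 0.1890
x = cos φ₁ sin φ₂ − sin φ₁ cos φ₂ cos Δλ = (0.6036)(-0.6129) − (-0.7973)(0.7902)(0.9710) = 0.2417
θ = atan2(y, x) = 38.03°, so the bearing is 38.0°.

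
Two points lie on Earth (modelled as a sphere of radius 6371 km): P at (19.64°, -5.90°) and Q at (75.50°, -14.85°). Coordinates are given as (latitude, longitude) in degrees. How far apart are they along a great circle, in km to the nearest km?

With latitudes φ₁ = 19.640°, φ₂ = 75.500° and longitude difference Δλ = -8.950°:
Haversine: a = sin²(Δφ/2) + cos φ₁ cos φ₂ sin²(Δλ/2) = 0.2194 + (0.9418)(0.2504)(0.0061) = 0.22083.
Central angle c = 2·arcsin(√a) = 0.97841 rad.
Distance = R·c = 6371 × 0.9784 ≈ 6233 km.

6233 km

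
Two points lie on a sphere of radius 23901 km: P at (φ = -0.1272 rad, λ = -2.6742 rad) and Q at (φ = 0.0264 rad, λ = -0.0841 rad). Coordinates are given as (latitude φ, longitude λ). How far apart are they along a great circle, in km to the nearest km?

In radians: φ₁ = -0.1272, φ₂ = 0.0264, Δλ = 148.402° = 2.5901 rad.
Haversine: a = sin²(Δφ/2) + cos φ₁ cos φ₂ sin²(Δλ/2) = 0.0059 + (0.9919)(0.9997)(0.9259) = 0.92396.
Central angle c = 2·arcsin(√a) = 2.58284 rad.
Distance = R·c = 23901 × 2.5828 ≈ 61732 km.

61732 km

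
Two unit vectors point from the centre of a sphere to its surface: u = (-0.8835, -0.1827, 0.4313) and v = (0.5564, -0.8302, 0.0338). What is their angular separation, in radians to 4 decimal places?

1.9022 rad

u·v = -0.3253; |u| = 1.0000, |v| = 1.0000.
cos θ = (u·v)/(|u||v|) = -0.3253, so θ = 1.9022 rad.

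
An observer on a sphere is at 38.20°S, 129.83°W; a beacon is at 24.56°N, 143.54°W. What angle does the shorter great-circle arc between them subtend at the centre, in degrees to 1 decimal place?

64.1°

With latitudes φ₁ = -38.200°, φ₂ = 24.560° and longitude difference Δλ = -13.710°:
Haversine: a = sin²(Δφ/2) + cos φ₁ cos φ₂ sin²(Δλ/2) = 0.2711 + (0.7859)(0.9095)(0.0142) = 0.28132.
Central angle c = 2·arcsin(√a) = 1.11814 rad.
So the angular separation is 64.1°.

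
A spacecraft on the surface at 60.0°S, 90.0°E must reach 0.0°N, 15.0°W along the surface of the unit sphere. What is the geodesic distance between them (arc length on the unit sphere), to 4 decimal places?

1.7006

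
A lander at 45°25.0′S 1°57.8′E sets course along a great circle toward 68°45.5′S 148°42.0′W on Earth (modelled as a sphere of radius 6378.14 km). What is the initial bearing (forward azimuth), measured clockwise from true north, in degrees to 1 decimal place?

191.4°

Δλ = -150.663° = -2.6296 rad.
y = sin Δλ · cos φ₂ = (-0.4899)(0.3623) = -0.1775
x = cos φ₁ sin φ₂ − sin φ₁ cos φ₂ cos Δλ = (0.7019)(-0.9321) − (-0.7122)(0.3623)(-0.8718) = -0.8792
θ = atan2(y, x) = -168.59°; adding 360° gives 191.4°.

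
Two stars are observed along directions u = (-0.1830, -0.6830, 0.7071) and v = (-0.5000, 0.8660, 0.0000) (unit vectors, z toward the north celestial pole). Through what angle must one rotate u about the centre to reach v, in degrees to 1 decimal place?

u·v = -0.5000; |u| = 1.0000, |v| = 1.0000.
cos θ = (u·v)/(|u||v|) = -0.5000, so θ = 120.0°.

120.0°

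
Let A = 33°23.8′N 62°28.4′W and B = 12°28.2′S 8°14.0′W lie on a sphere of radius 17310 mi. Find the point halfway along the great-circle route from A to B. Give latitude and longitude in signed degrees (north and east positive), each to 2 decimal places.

The central angle between A and B is δ = 1.2052 rad.
With f = 0.5, the slerp weights are sin((1−f)δ)/sin δ = 0.6069 and sin(fδ)/sin δ = 0.6069.
Weighted sum of the unit vectors: (0.6069)·(0.3858,-0.7404,0.5504) + (0.6069)·(0.9663,-0.1398,-0.2159) = (0.8206, -0.5342, 0.2030).
Converting back: φ = atan2(z, √(x²+y²)) = 11.71°, λ = atan2(y, x) = -33.06°.

11.71°, -33.06°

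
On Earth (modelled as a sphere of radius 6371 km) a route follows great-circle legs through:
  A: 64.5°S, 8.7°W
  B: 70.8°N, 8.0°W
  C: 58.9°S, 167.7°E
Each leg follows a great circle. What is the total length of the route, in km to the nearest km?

33722 km

Leg A→B: central angle 2.3614 rad, distance 15044.8 km.
Leg B→C: central angle 2.9316 rad, distance 18677.2 km.
Total: 15044.8 + 18677.2 ≈ 33722 km.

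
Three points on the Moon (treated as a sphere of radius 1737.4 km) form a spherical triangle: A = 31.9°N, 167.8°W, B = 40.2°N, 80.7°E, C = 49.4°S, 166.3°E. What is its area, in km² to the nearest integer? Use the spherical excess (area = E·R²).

Side lengths (central angles): a = 2.0397, b = 1.4749, c = 1.4672 rad; semiperimeter s = 2.4909.
By l'Huilier's theorem, tan(E/4) = √[tan(s/2) tan((s−a)/2) tan((s−b)/2) tan((s−c)/2)], giving spherical excess E = 1.7288 rad.
Area = E·R² = 1.7288 × (1737.4)² ≈ 5218488 km².

5218488 km²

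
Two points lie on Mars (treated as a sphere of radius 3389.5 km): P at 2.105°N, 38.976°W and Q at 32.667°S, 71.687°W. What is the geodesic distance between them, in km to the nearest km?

2752 km

Let φ₁ = 0.0367 rad, φ₂ = -0.5701 rad, and Δλ = -0.5709 rad.
Haversine: a = sin²(Δφ/2) + cos φ₁ cos φ₂ sin²(Δλ/2) = 0.0893 + (0.9993)(0.8418)(0.0793) = 0.15599.
Central angle c = 2·arcsin(√a) = 0.81205 rad.
Distance = R·c = 3389.5 × 0.8121 ≈ 2752 km.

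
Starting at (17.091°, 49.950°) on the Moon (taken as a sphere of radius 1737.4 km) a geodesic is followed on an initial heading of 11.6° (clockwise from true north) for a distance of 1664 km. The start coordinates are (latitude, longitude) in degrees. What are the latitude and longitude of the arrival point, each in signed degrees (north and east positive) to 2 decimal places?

Angular distance δ = d/R = 1664/1737.4 = 0.95775 rad; initial bearing θ = 0.2025 rad.
sin φ₂ = sin φ₁ cos δ + cos φ₁ sin δ cos θ = (0.2939)(0.5754) + (0.9558)(0.8179)(0.9796) = 0.9349, so φ₂ = 69.21°.
Δλ = atan2(sin θ sin δ cos φ₁, cos δ − sin φ₁ sin φ₂) = atan2(0.1572, 0.3006) = 27.607°.
λ₂ = 49.950° + 27.607° = 77.56°.

69.21°, 77.56°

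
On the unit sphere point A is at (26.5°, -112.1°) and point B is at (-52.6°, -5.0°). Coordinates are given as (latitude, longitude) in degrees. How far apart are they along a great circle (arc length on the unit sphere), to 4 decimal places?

2.1110

In radians: φ₁ = 0.4625, φ₂ = -0.9180, Δλ = 107.100° = 1.8692 rad.
Haversine: a = sin²(Δφ/2) + cos φ₁ cos φ₂ sin²(Δλ/2) = 0.4055 + (0.8949)(0.6074)(0.6470) = 0.75715.
Central angle c = 2·arcsin(√a) = 2.11098 rad.
On the unit sphere the arc length equals the central angle: 2.1110.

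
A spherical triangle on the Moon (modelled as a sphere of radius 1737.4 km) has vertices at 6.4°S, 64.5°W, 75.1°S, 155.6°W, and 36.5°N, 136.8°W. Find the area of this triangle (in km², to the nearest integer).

Side lengths (central angles): a = 1.9597, b = 1.3933, c = 1.4678 rad; semiperimeter s = 2.4104.
By l'Huilier's theorem, tan(E/4) = √[tan(s/2) tan((s−a)/2) tan((s−b)/2) tan((s−c)/2)], giving spherical excess E = 1.5648 rad.
Area = E·R² = 1.5648 × (1737.4)² ≈ 4723378 km².

4723378 km²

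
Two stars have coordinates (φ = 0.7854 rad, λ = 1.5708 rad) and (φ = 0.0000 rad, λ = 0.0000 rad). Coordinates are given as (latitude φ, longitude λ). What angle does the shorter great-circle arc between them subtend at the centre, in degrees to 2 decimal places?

90.00°

Let φ₁ = 0.7854 rad, φ₂ = 0.0000 rad, and Δλ = -1.5708 rad.
cos c = sin φ₁ sin φ₂ + cos φ₁ cos φ₂ cos Δλ = (0.7071)(0.0000) + (0.7071)(1.0000)(-0.0000) = -0.00000,
so c = arccos(-0.00000) = 1.57080 rad.
So the angular separation is 90.00°.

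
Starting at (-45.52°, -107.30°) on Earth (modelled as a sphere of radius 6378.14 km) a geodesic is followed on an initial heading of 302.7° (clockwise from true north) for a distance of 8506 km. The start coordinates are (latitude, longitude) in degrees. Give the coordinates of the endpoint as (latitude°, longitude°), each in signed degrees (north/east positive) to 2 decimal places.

11.55°, -163.90°

Angular distance δ = d/R = 8506/6378.14 = 1.33362 rad; initial bearing θ = 5.2831 rad.
sin φ₂ = sin φ₁ cos δ + cos φ₁ sin δ cos θ = (-0.7135)(0.2350) + (0.7007)(0.9720)(0.5402) = 0.2003, so φ₂ = 11.55°.
Δλ = atan2(sin θ sin δ cos φ₁, cos δ − sin φ₁ sin φ₂) = atan2(-0.5731, 0.3779) = -56.602°.
λ₂ = -107.300° − 56.602° = -163.90°.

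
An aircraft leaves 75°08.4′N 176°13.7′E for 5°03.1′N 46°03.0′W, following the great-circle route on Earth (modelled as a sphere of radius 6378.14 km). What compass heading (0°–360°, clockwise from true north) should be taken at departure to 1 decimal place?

42.4°

With φ₁ = 1.3114, φ₂ = 0.0882, Δλ = 2.4037 rad, the forward-azimuth formula gives
θ = atan2( sin Δλ cos φ₂ , cos φ₁ sin φ₂ − sin φ₁ cos φ₂ cos Δλ ) = atan2(0.6701, 0.7349) = 42.36°.
So the initial bearing is 42.4°.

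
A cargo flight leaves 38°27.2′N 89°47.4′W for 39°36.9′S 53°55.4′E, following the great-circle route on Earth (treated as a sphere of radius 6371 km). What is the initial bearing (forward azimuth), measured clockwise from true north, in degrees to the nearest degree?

With φ₁ = 0.6711, φ₂ = -0.6914, Δλ = 2.5083 rad, the forward-azimuth formula gives
θ = atan2( sin Δλ cos φ₂ , cos φ₁ sin φ₂ − sin φ₁ cos φ₂ cos Δλ ) = atan2(0.4559, -0.1132) = 103.94°.
So the initial bearing is 104°.

104°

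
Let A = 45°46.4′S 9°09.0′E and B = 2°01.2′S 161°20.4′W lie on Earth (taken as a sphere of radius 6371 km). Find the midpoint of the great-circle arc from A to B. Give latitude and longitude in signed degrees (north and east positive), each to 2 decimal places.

-66.17°, -141.04°

Central angle δ = 2.2946 rad. Interpolating on the sphere with fraction f = 0.5:
P = [sin((1−f)δ)·A + sin(fδ)·B] / sin δ = 1.2167·A + 1.2167·B in Cartesian coordinates,
giving P = (-0.3142, -0.2541, -0.9147), i.e. latitude -66.17°, longitude -141.04°.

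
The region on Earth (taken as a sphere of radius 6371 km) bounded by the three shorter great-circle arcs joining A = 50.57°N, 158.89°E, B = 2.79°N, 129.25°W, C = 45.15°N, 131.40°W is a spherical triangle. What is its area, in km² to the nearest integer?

11643360 km²

Side lengths (central angles): a = 0.7401, b = 0.7913, c = 1.3335 rad; semiperimeter s = 1.4324.
By l'Huilier's theorem, tan(E/4) = √[tan(s/2) tan((s−a)/2) tan((s−b)/2) tan((s−c)/2)], giving spherical excess E = 0.2869 rad.
Area = E·R² = 0.2869 × (6371)² ≈ 11643360 km².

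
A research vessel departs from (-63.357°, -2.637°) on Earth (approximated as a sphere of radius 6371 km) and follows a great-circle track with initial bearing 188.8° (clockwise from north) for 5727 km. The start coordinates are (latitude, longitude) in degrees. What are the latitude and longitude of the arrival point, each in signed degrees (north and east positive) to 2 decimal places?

Angular distance δ = d/R = 5727/6371 = 0.89892 rad; initial bearing θ = 3.2952 rad.
sin φ₂ = sin φ₁ cos δ + cos φ₁ sin δ cos θ = (-0.8938)(0.6225) + (0.4484)(0.7827)(-0.9882) = -0.9032, so φ₂ = -64.58°.
Δλ = atan2(sin θ sin δ cos φ₁, cos δ − sin φ₁ sin φ₂) = atan2(-0.0537, -0.1848) = -163.802°.
λ₂ = -2.637° − 163.802° = -166.44°.

-64.58°, -166.44°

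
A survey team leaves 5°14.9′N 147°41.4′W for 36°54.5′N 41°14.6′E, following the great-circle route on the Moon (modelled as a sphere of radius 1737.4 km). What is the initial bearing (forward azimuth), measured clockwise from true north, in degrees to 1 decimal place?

With φ₁ = 0.0916, φ₂ = 0.6442, Δλ = -2.9857 rad, the forward-azimuth formula gives
θ = atan2( sin Δλ cos φ₂ , cos φ₁ sin φ₂ − sin φ₁ cos φ₂ cos Δλ ) = atan2(-0.1242, 0.6703) = -10.49°.
Adding 360° brings this into [0°, 360°): 349.5°.

349.5°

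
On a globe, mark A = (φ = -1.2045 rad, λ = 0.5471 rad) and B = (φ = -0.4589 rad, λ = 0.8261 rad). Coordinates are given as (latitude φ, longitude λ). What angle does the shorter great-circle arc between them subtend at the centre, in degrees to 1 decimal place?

43.8°

In radians: φ₁ = -1.2045, φ₂ = -0.4589, Δλ = 15.986° = 0.2790 rad.
cos c = sin φ₁ sin φ₂ + cos φ₁ cos φ₂ cos Δλ = (-0.9337)(-0.4430) + (0.3582)(0.8965)(0.9613) = 0.72226,
so c = arccos(0.72226) = 0.76373 rad.
So the angular separation is 43.8°.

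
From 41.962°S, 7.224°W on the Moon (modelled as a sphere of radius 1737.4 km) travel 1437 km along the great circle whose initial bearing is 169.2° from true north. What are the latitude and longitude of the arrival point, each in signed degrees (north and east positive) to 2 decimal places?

Angular distance δ = d/R = 1437/1737.4 = 0.82710 rad; initial bearing θ = 2.9531 rad.
sin φ₂ = sin φ₁ cos δ + cos φ₁ sin δ cos θ = (-0.6686)(0.6770) + (0.7436)(0.7360)(-0.9823) = -0.9902, so φ₂ = -81.99°.
Δλ = atan2(sin θ sin δ cos φ₁, cos δ − sin φ₁ sin φ₂) = atan2(0.1025, 0.0149) = 81.732°.
λ₂ = -7.224° + 81.732° = 74.51°.

-81.99°, 74.51°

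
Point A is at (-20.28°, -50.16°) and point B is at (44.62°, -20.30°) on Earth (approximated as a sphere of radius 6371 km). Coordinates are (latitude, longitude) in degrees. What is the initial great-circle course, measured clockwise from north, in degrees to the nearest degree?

Δλ = 29.860° = 0.5212 rad.
y = sin Δλ · cos φ₂ = (0.4979)(0.7118) = 0.3544
x = cos φ₁ sin φ₂ − sin φ₁ cos φ₂ cos Δλ = (0.9380)(0.7024) − (-0.3466)(0.7118)(0.8672) = 0.8728
θ = atan2(y, x) = 22.10°, so the bearing is 22°.

22°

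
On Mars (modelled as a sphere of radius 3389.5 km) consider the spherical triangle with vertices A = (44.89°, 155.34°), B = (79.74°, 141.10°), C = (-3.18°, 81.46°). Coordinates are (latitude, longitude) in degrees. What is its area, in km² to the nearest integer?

6267785 km²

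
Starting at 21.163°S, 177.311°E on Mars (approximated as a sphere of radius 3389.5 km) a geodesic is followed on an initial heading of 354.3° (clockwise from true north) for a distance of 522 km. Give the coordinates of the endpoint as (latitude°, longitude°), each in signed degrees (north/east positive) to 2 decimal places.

Angular distance δ = d/R = 522/3389.5 = 0.15401 rad; initial bearing θ = 6.1837 rad.
sin φ₂ = sin φ₁ cos δ + cos φ₁ sin δ cos θ = (-0.3610)(0.9882) + (0.9326)(0.1534)(0.9951) = -0.2144, so φ₂ = -12.38°.
Δλ = atan2(sin θ sin δ cos φ₁, cos δ − sin φ₁ sin φ₂) = atan2(-0.0142, 0.9108) = -0.894°.
λ₂ = 177.311° − 0.894° = 176.42°.

-12.38°, 176.42°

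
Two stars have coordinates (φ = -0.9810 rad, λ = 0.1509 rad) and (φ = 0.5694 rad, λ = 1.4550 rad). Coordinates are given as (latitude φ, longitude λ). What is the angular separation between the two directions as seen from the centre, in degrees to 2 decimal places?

108.94°

In radians: φ₁ = -0.9810, φ₂ = 0.5694, Δλ = 74.719° = 1.3041 rad.
cos c = sin φ₁ sin φ₂ + cos φ₁ cos φ₂ cos Δλ = (-0.8311)(0.5391) + (0.5562)(0.8422)(0.2635) = -0.32459,
so c = arccos(-0.32459) = 1.90137 rad.
So the angular separation is 108.94°.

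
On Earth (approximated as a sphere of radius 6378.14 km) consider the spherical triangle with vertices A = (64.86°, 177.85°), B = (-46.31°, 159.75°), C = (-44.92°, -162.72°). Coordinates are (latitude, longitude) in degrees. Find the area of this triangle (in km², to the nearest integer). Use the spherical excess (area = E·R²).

27263364 km²

Side lengths (central angles): a = 0.4545, b = 1.9343, c = 1.9559 rad; semiperimeter s = 2.1724.
By l'Huilier's theorem, tan(E/4) = √[tan(s/2) tan((s−a)/2) tan((s−b)/2) tan((s−c)/2)], giving spherical excess E = 0.6702 rad.
Area = E·R² = 0.6702 × (6378.14)² ≈ 27263364 km².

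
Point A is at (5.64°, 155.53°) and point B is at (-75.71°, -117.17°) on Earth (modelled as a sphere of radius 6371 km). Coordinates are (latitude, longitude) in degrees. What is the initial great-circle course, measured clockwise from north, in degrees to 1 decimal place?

165.7°

Δλ = 87.300° = 1.5237 rad.
y = sin Δλ · cos φ₂ = (0.9989)(0.2468) = 0.2466
x = cos φ₁ sin φ₂ − sin φ₁ cos φ₂ cos Δλ = (0.9952)(-0.9691) − (0.0983)(0.2468)(0.0471) = -0.9655
θ = atan2(y, x) = 165.67°, so the bearing is 165.7°.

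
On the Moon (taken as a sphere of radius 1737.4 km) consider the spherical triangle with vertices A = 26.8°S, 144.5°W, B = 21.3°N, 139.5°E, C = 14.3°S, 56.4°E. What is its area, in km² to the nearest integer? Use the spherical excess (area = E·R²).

6672274 km²

Side lengths (central angles): a = 1.5521, b = 2.3415, c = 1.5334 rad; semiperimeter s = 2.7135.
By l'Huilier's theorem, tan(E/4) = √[tan(s/2) tan((s−a)/2) tan((s−b)/2) tan((s−c)/2)], giving spherical excess E = 2.2104 rad.
Area = E·R² = 2.2104 × (1737.4)² ≈ 6672274 km².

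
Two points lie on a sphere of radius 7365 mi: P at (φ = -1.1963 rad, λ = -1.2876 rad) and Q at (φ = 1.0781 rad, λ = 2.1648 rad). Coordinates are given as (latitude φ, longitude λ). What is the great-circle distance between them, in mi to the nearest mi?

In radians: φ₁ = -1.1963, φ₂ = 1.0781, Δλ = -162.192° = -2.8308 rad.
cos c = sin φ₁ sin φ₂ + cos φ₁ cos φ₂ cos Δλ = (-0.9307)(0.8811) + (0.3658)(0.4730)(-0.9521) = -0.98473,
so c = arccos(-0.98473) = 2.96663 rad.
Distance = R·c = 7365 × 2.9666 ≈ 21849 mi.

21849 mi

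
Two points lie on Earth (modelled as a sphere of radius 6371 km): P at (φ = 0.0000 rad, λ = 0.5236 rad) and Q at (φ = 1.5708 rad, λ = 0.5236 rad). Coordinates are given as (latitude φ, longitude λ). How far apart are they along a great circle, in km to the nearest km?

10008 km

In radians: φ₁ = 0.0000, φ₂ = 1.5708, Δλ = 0.000° = 0.0000 rad.
cos c = sin φ₁ sin φ₂ + cos φ₁ cos φ₂ cos Δλ = (0.0000)(1.0000) + (1.0000)(-0.0000)(1.0000) = -0.00000,
so c = arccos(-0.00000) = 1.57080 rad.
Distance = R·c = 6371 × 1.5708 ≈ 10008 km.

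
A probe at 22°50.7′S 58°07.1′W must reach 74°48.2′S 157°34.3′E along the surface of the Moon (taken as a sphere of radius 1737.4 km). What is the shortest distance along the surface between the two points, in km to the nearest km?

2417 km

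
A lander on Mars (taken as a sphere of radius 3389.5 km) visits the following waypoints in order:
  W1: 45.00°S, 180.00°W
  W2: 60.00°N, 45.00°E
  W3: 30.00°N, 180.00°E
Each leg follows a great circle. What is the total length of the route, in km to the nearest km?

13742 km

Leg W1→W2: central angle 2.6107 rad, distance 8849.1 km.
Leg W2→W3: central angle 1.4436 rad, distance 4893.2 km.
Total: 8849.1 + 4893.2 ≈ 13742 km.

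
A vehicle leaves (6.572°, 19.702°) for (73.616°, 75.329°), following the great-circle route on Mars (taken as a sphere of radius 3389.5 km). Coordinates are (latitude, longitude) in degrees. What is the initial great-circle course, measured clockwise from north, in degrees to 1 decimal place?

Δλ = 55.627° = 0.9709 rad.
y = sin Δλ · cos φ₂ = (0.8254)(0.2821) = 0.2328
x = cos φ₁ sin φ₂ − sin φ₁ cos φ₂ cos Δλ = (0.9934)(0.9594) − (0.1145)(0.2821)(0.5646) = 0.9349
θ = atan2(y, x) = 13.98°, so the bearing is 14.0°.

14.0°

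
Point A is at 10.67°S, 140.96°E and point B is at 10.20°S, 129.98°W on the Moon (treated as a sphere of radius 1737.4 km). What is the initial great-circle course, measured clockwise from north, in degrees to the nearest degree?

100°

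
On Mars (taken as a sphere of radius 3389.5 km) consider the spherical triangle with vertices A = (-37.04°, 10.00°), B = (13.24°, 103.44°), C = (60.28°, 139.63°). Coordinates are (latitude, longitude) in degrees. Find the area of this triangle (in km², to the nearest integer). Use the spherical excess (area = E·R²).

13843968 km²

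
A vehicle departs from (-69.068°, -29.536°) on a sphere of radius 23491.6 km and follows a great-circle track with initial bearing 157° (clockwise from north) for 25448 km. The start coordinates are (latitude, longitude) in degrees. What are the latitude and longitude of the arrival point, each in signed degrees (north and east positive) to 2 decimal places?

-46.72°, 120.23°

Angular distance δ = d/R = 25448/23491.6 = 1.08328 rad; initial bearing θ = 2.7402 rad.
sin φ₂ = sin φ₁ cos δ + cos φ₁ sin δ cos θ = (-0.9340)(0.4684) + (0.3573)(0.8835)(-0.9205) = -0.7281, so φ₂ = -46.72°.
Δλ = atan2(sin θ sin δ cos φ₁, cos δ − sin φ₁ sin φ₂) = atan2(0.1233, -0.2116) = 149.763°.
λ₂ = -29.536° + 149.763° = 120.23°.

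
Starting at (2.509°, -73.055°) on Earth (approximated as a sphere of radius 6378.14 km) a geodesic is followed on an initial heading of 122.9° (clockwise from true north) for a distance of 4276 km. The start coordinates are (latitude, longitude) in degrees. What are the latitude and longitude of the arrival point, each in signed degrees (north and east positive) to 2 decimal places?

-17.63°, -39.87°

Angular distance δ = d/R = 4276/6378.14 = 0.67041 rad; initial bearing θ = 2.1450 rad.
sin φ₂ = sin φ₁ cos δ + cos φ₁ sin δ cos θ = (0.0438)(0.7836) + (0.9990)(0.6213)(-0.5432) = -0.3029, so φ₂ = -17.63°.
Δλ = atan2(sin θ sin δ cos φ₁, cos δ − sin φ₁ sin φ₂) = atan2(0.5212, 0.7968) = 33.187°.
λ₂ = -73.055° + 33.187° = -39.87°.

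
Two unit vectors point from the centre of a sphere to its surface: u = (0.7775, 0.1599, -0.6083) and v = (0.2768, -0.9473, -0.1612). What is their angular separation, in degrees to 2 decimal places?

80.69°

u·v = 0.1618; |u| = 1.0001, |v| = 1.0000.
cos θ = (u·v)/(|u||v|) = 0.1618, so θ = 80.69°.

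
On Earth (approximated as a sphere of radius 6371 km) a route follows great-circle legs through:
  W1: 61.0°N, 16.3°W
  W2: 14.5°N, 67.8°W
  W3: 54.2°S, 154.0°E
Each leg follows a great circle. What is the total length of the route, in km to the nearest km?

Leg W1→W2: central angle 1.0342 rad, distance 6589.2 km.
Leg W2→W3: central angle 2.2463 rad, distance 14310.9 km.
Total: 6589.2 + 14310.9 ≈ 20900 km.

20900 km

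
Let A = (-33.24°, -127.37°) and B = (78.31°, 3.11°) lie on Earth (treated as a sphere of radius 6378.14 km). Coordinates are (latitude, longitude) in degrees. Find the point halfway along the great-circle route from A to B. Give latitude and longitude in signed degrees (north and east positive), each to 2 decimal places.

30.86°, -115.04°

Central angle δ = 2.2742 rad. Interpolating on the sphere with fraction f = 0.5:
P = [sin((1−f)δ)·A + sin(fδ)·B] / sin δ = 1.1898·A + 1.1898·B in Cartesian coordinates,
giving P = (-0.3633, -0.7778, 0.5129), i.e. latitude 30.86°, longitude -115.04°.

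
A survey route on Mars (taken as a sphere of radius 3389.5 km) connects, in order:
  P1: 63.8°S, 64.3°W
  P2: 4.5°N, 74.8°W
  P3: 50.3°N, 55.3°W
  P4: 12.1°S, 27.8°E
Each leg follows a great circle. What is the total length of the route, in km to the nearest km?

12562 km

Leg P1→P2: central angle 1.2000 rad, distance 4067.3 km.
Leg P2→P3: central angle 0.8491 rad, distance 2878.1 km.
Leg P3→P4: central angle 1.6571 rad, distance 5616.9 km.
Total: 4067.3 + 2878.1 + 5616.9 ≈ 12562 km.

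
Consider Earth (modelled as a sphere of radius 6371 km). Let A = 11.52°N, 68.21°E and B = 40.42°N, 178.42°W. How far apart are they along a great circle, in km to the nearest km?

11073 km

With latitudes φ₁ = 11.520°, φ₂ = 40.420° and longitude difference Δλ = 113.370°:
cos c = sin φ₁ sin φ₂ + cos φ₁ cos φ₂ cos Δλ = (0.1997)(0.6484) + (0.9799)(0.7613)(-0.3967) = -0.16641,
so c = arccos(-0.16641) = 1.73799 rad.
Distance = R·c = 6371 × 1.7380 ≈ 11073 km.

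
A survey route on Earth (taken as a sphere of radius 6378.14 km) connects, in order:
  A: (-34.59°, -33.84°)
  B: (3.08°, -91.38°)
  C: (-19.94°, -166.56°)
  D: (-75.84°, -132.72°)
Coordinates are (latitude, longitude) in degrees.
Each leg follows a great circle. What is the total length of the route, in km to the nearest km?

Leg A→B: central angle 1.1476 rad, distance 7319.4 km.
Leg B→C: central angle 1.3472 rad, distance 8592.4 km.
Leg C→D: central angle 1.0220 rad, distance 6518.3 km.
Total: 7319.4 + 8592.4 + 6518.3 ≈ 22430 km.

22430 km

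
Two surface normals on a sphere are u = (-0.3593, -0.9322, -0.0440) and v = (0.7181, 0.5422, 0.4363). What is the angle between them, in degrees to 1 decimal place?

u·v = -0.7826; |u| = 1.0000, |v| = 1.0000.
cos θ = (u·v)/(|u||v|) = -0.7826, so θ = 141.5°.

141.5°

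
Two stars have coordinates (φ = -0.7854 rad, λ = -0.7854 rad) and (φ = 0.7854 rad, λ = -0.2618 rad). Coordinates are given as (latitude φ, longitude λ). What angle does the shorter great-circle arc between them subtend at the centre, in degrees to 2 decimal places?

Let φ₁ = -0.7854 rad, φ₂ = 0.7854 rad, and Δλ = 0.5236 rad.
Haversine: a = sin²(Δφ/2) + cos φ₁ cos φ₂ sin²(Δλ/2) = 0.5000 + (0.7071)(0.7071)(0.0670) = 0.53350.
Central angle c = 2·arcsin(√a) = 1.63784 rad.
So the angular separation is 93.84°.

93.84°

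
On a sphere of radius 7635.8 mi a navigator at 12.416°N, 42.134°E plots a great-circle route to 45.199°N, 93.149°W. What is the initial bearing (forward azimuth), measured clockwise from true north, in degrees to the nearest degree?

Δλ = -135.283° = -2.3611 rad.
y = sin Δλ · cos φ₂ = (-0.7036)(0.7046) = -0.4958
x = cos φ₁ sin φ₂ − sin φ₁ cos φ₂ cos Δλ = (0.9766)(0.7096) − (0.2150)(0.7046)(-0.7106) = 0.8006
θ = atan2(y, x) = -31.77°; adding 360° gives 328°.

328°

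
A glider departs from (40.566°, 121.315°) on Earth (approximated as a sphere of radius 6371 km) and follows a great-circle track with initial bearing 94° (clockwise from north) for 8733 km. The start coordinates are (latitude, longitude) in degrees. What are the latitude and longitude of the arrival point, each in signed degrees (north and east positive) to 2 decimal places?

4.43°, -159.99°

Angular distance δ = d/R = 8733/6371 = 1.37074 rad; initial bearing θ = 1.6406 rad.
sin φ₂ = sin φ₁ cos δ + cos φ₁ sin δ cos θ = (0.6503)(0.1987) + (0.7597)(0.9801)(-0.0698) = 0.0773, so φ₂ = 4.43°.
Δλ = atan2(sin θ sin δ cos φ₁, cos δ − sin φ₁ sin φ₂) = atan2(0.7427, 0.1485) = 78.696°.
λ₂ = 121.315° + 78.696° = 200.01° → -159.99° after wrapping to (−180°, 180°].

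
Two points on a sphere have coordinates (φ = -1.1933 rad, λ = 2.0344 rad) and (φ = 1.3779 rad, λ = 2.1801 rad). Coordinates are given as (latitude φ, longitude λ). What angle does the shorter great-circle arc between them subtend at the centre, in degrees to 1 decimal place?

147.4°

Let φ₁ = -1.1933 rad, φ₂ = 1.3779 rad, and Δλ = 0.1457 rad.
Haversine: a = sin²(Δφ/2) + cos φ₁ cos φ₂ sin²(Δλ/2) = 0.9208 + (0.3686)(0.1917)(0.0053) = 0.92122.
Central angle c = 2·arcsin(√a) = 2.57259 rad.
So the angular separation is 147.4°.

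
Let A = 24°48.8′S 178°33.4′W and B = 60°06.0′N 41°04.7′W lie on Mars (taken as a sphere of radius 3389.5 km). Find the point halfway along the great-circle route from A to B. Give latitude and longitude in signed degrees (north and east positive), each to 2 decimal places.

35.08°, -146.61°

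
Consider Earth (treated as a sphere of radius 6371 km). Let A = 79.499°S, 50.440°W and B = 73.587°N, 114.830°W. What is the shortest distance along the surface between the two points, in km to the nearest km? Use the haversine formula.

With latitudes φ₁ = -79.499°, φ₂ = 73.587° and longitude difference Δλ = -64.390°:
Haversine: a = sin²(Δφ/2) + cos φ₁ cos φ₂ sin²(Δλ/2) = 0.9458 + (0.1823)(0.2826)(0.2839) = 0.96046.
Central angle c = 2·arcsin(√a) = 2.74124 rad.
Distance = R·c = 6371 × 2.7412 ≈ 17464 km.

17464 km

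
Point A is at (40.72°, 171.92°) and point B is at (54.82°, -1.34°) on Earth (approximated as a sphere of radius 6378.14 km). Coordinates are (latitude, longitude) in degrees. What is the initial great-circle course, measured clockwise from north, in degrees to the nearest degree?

Δλ = -173.260° = -3.0240 rad.
y = sin Δλ · cos φ₂ = (-0.1174)(0.5761) = -0.0676
x = cos φ₁ sin φ₂ − sin φ₁ cos φ₂ cos Δλ = (0.7579)(0.8173) − (0.6524)(0.5761)(-0.9931) = 0.9927
θ = atan2(y, x) = -3.90°; adding 360° gives 356°.

356°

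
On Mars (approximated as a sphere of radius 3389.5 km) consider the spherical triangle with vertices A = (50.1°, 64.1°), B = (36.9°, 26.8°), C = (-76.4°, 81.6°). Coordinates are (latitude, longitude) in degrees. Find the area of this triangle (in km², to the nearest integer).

10582325 km²

Side lengths (central angles): a = 2.0660, b = 2.2166, c = 0.5183 rad; semiperimeter s = 2.4004.
By l'Huilier's theorem, tan(E/4) = √[tan(s/2) tan((s−a)/2) tan((s−b)/2) tan((s−c)/2)], giving spherical excess E = 0.9211 rad.
Area = E·R² = 0.9211 × (3389.5)² ≈ 10582325 km².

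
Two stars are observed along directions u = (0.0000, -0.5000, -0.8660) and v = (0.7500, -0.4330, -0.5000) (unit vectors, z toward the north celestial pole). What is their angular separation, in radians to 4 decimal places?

0.8638 rad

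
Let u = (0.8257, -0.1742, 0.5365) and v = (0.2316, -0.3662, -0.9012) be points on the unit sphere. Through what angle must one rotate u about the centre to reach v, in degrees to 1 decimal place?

103.2°

u·v = -0.2285; |u| = 1.0000, |v| = 1.0000.
cos θ = (u·v)/(|u||v|) = -0.2285, so θ = 103.2°.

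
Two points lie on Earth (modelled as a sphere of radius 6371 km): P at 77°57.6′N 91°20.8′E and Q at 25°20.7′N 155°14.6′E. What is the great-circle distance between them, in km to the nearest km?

With latitudes φ₁ = 77.960°, φ₂ = 25.345° and longitude difference Δλ = 63.897°:
cos c = sin φ₁ sin φ₂ + cos φ₁ cos φ₂ cos Δλ = (0.9780)(0.4281) + (0.2086)(0.9037)(0.4400) = 0.50160,
so c = arccos(0.50160) = 1.04535 rad.
Distance = R·c = 6371 × 1.0454 ≈ 6660 km.

6660 km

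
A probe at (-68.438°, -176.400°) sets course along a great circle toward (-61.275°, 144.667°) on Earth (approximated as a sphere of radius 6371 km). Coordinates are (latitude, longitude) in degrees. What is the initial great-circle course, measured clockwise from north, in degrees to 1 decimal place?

274.8°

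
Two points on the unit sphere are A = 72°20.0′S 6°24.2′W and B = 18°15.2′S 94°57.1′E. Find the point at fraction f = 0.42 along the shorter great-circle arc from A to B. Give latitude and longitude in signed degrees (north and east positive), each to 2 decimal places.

Central angle δ = 1.3267 rad. Interpolating on the sphere with fraction f = 0.42:
P = [sin((1−f)δ)·A + sin(fδ)·B] / sin δ = 0.7170·A + 0.5450·B in Cartesian coordinates,
giving P = (0.1716, 0.4914, -0.8539), i.e. latitude -58.64°, longitude 70.75°.

-58.64°, 70.75°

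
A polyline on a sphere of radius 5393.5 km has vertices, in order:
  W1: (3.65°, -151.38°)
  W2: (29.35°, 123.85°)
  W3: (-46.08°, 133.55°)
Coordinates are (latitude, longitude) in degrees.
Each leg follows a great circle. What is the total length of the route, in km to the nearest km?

15024 km

Leg W1→W2: central angle 1.4601 rad, distance 7874.9 km.
Leg W2→W3: central angle 1.3254 rad, distance 7148.7 km.
Total: 7874.9 + 7148.7 ≈ 15024 km.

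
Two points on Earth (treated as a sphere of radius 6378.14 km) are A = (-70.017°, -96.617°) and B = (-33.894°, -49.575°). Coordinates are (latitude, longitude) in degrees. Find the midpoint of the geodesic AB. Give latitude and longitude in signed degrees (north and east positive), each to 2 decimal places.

Central angle δ = 0.7707 rad. Interpolating on the sphere with fraction f = 0.5:
P = [sin((1−f)δ)·A + sin(fδ)·B] / sin δ = 0.5396·A + 0.5396·B in Cartesian coordinates,
giving P = (0.2692, -0.5241, -0.8080), i.e. latitude -53.90°, longitude -62.82°.

-53.90°, -62.82°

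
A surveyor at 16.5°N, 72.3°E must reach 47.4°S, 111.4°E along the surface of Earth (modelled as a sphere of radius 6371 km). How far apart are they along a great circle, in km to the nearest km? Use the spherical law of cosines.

8102 km

Let φ₁ = 0.2880 rad, φ₂ = -0.8273 rad, and Δλ = 0.6824 rad.
cos c = sin φ₁ sin φ₂ + cos φ₁ cos φ₂ cos Δλ = (0.2840)(-0.7361) + (0.9588)(0.6769)(0.7760) = 0.29459,
so c = arccos(0.29459) = 1.27177 rad.
Distance = R·c = 6371 × 1.2718 ≈ 8102 km.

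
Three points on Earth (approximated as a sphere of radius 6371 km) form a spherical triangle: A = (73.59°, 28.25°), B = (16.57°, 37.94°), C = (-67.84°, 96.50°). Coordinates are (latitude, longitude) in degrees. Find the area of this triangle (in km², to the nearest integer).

28481094 km²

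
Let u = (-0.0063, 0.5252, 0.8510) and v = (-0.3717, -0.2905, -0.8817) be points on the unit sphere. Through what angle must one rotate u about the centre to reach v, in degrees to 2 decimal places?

u·v = -0.9006; |u| = 1.0000, |v| = 1.0000.
cos θ = (u·v)/(|u||v|) = -0.9005, so θ = 154.23°.

154.23°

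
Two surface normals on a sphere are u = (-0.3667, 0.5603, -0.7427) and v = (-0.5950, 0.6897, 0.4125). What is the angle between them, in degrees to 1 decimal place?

72.6°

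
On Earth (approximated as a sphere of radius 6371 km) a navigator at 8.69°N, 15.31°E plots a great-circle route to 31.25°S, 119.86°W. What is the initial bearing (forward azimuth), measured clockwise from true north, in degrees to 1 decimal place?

235.1°

Δλ = -135.170° = -2.3592 rad.
y = sin Δλ · cos φ₂ = (-0.7050)(0.8549) = -0.6027
x = cos φ₁ sin φ₂ − sin φ₁ cos φ₂ cos Δλ = (0.9885)(-0.5188) − (0.1511)(0.8549)(-0.7092) = -0.4212
θ = atan2(y, x) = -124.95°; adding 360° gives 235.1°.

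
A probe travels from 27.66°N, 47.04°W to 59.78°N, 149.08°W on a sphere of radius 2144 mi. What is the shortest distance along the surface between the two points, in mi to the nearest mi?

In radians: φ₁ = 0.4828, φ₂ = 1.0434, Δλ = -102.040° = -1.7809 rad.
cos c = sin φ₁ sin φ₂ + cos φ₁ cos φ₂ cos Δλ = (0.4642)(0.8641) + (0.8857)(0.5033)(-0.2086) = 0.30814,
so c = arccos(0.30814) = 1.25756 rad.
Distance = R·c = 2144 × 1.2576 ≈ 2696 mi.

2696 mi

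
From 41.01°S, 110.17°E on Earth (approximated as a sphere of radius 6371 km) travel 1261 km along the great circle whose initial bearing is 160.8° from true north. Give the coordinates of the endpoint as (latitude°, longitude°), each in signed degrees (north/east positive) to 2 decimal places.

-51.58°, 116.14°

Angular distance δ = d/R = 1261/6371 = 0.19793 rad; initial bearing θ = 2.8065 rad.
sin φ₂ = sin φ₁ cos δ + cos φ₁ sin δ cos θ = (-0.6562)(0.9805) + (0.7546)(0.1966)(-0.9444) = -0.7835, so φ₂ = -51.58°.
Δλ = atan2(sin θ sin δ cos φ₁, cos δ − sin φ₁ sin φ₂) = atan2(0.0488, 0.4663) = 5.974°.
λ₂ = 110.170° + 5.974° = 116.14°.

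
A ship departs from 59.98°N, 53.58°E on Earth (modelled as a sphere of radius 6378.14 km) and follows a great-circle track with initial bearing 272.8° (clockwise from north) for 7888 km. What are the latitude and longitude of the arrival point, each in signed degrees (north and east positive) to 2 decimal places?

17.88°, -28.93°

Angular distance δ = d/R = 7888/6378.14 = 1.23672 rad; initial bearing θ = 4.7613 rad.
sin φ₂ = sin φ₁ cos δ + cos φ₁ sin δ cos θ = (0.8659)(0.3279) + (0.5003)(0.9447)(0.0488) = 0.3070, so φ₂ = 17.88°.
Δλ = atan2(sin θ sin δ cos φ₁, cos δ − sin φ₁ sin φ₂) = atan2(-0.4721, 0.0621) = -82.508°.
λ₂ = 53.580° − 82.508° = -28.93°.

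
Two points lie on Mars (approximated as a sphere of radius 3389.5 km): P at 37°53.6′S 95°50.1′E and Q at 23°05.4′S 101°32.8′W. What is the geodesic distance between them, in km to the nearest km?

6914 km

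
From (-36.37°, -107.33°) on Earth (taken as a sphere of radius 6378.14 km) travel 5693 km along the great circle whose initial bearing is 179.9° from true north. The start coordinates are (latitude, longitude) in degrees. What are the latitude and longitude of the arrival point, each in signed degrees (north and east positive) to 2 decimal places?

Angular distance δ = d/R = 5693/6378.14 = 0.89258 rad; initial bearing θ = 3.1398 rad.
sin φ₂ = sin φ₁ cos δ + cos φ₁ sin δ cos θ = (-0.5930)(0.6274) + (0.8052)(0.7787)(-1.0000) = -0.9991, so φ₂ = -87.51°.
Δλ = atan2(sin θ sin δ cos φ₁, cos δ − sin φ₁ sin φ₂) = atan2(0.0011, 0.0350) = 1.793°.
λ₂ = -107.330° + 1.793° = -105.54°.

-87.51°, -105.54°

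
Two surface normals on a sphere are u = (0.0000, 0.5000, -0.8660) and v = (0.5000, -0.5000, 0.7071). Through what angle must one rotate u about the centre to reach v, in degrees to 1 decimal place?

u·v = -0.8623; |u| = 1.0000, |v| = 1.0000.
cos θ = (u·v)/(|u||v|) = -0.8624, so θ = 149.6°.

149.6°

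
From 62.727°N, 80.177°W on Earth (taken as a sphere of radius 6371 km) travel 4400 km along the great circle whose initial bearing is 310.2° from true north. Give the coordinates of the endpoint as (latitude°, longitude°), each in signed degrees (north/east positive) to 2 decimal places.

60.88°, -171.62°

Angular distance δ = d/R = 4400/6371 = 0.69063 rad; initial bearing θ = 5.4140 rad.
sin φ₂ = sin φ₁ cos δ + cos φ₁ sin δ cos θ = (0.8888)(0.7708) + (0.4582)(0.6370)(0.6455) = 0.8736, so φ₂ = 60.88°.
Δλ = atan2(sin θ sin δ cos φ₁, cos δ − sin φ₁ sin φ₂) = atan2(-0.2230, -0.0056) = -91.441°.
λ₂ = -80.177° − 91.441° = -171.62°.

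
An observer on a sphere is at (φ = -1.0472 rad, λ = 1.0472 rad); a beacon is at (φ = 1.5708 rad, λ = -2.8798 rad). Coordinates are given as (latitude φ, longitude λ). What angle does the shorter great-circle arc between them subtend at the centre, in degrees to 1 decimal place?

In radians: φ₁ = -1.0472, φ₂ = 1.5708, Δλ = 134.999° = 2.3562 rad.
cos c = sin φ₁ sin φ₂ + cos φ₁ cos φ₂ cos Δλ = (-0.8660)(1.0000) + (0.5000)(-0.0000)(-0.7071) = -0.86603,
so c = arccos(-0.86603) = 2.61799 rad.
So the angular separation is 150.0°.

150.0°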